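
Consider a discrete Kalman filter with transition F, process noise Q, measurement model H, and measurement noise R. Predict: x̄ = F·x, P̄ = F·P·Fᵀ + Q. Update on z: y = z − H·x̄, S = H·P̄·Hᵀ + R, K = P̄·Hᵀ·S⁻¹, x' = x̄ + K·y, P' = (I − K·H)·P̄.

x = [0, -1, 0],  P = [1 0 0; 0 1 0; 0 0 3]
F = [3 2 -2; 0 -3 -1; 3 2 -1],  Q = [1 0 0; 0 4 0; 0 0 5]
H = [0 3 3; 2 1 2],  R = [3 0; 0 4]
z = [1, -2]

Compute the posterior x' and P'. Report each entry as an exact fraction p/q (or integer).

x' = [-2357/3335, 5116/3335, -768/667]
P' = [4822/3335 4164/3335 -914/667; 4164/3335 42104/10005 -7690/2001; -914/667 -7690/2001 7603/2001]

x̄ = F·x = [-2, 3, -2]
P̄ = F·P·Fᵀ + Q = [26 0 19; 0 16 -3; 19 -3 21]
y = z − H·x̄ = [-2, 3]
S = H·P̄·Hᵀ + R = [282 261; 261 348]
K = P̄·Hᵀ·S⁻¹ = [-14/115 1167/3335; 42/115 -2453/10005; -1/23 508/2001]
x' = x̄ + K·y = [-2357/3335, 5116/3335, -768/667]
P' = (I − K·H)·P̄ = [4822/3335 4164/3335 -914/667; 4164/3335 42104/10005 -7690/2001; -914/667 -7690/2001 7603/2001]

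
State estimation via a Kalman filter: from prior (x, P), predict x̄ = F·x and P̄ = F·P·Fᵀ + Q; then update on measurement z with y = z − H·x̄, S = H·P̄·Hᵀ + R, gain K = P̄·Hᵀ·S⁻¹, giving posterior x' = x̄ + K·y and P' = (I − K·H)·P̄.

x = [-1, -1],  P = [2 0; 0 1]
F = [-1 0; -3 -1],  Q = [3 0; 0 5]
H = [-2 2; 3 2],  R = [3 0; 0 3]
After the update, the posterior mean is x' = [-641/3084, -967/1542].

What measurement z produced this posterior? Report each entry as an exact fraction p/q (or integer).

x̄ = F·x = [1, 4]
P̄ = F·P·Fᵀ + Q = [5 6; 6 24]
S = H·P̄·Hᵀ + R = [71 78; 78 216]
K = P̄·Hᵀ·S⁻¹ = [-93/514 587/3084; 73/257 313/1542]
x' − x̄ = [-3725/3084, -7135/1542] = K·y
y = (KᵀK)⁻¹·Kᵀ·(x' − x̄) = [-7, -13]
z = y + H·x̄ = [-7, -13] + [6, 11] = [-1, -2]

z = [-1, -2]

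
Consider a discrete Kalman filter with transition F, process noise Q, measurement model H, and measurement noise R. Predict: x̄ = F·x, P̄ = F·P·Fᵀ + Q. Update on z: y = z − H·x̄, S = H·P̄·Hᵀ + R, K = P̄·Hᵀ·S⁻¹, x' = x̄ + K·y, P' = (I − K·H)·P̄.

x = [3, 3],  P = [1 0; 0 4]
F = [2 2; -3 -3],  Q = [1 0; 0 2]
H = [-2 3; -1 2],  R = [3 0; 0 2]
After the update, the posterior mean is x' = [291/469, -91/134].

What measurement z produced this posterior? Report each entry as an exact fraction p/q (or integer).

z = [-3, -2]

x̄ = F·x = [12, -18]
P̄ = F·P·Fᵀ + Q = [21 -30; -30 47]
S = H·P̄·Hᵀ + R = [870 534; 534 331]
K = P̄·Hᵀ·S⁻¹ = [-73/469 3/469; 15/134 13/67]
x' − x̄ = [-5337/469, 2321/134] = K·y
y = (KᵀK)⁻¹·Kᵀ·(x' − x̄) = [75, 46]
z = y + H·x̄ = [75, 46] + [-78, -48] = [-3, -2]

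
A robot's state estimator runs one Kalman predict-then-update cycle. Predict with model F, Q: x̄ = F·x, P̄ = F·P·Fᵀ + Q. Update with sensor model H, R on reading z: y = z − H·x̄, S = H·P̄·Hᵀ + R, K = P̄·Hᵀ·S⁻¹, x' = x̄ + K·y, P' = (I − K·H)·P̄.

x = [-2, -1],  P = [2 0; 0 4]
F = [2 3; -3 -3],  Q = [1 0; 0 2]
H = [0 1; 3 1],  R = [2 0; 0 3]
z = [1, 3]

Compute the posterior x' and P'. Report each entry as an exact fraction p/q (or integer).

x̄ = F·x = [-7, 9]
P̄ = F·P·Fᵀ + Q = [45 -48; -48 56]
y = z − H·x̄ = [-8, 15]
S = H·P̄·Hᵀ + R = [58 -88; -88 176]
K = P̄·Hᵀ·S⁻¹ = [-9/28 411/1232; 6/7 -1/14]
x' = x̄ + K·y = [709/1232, 15/14]
P' = (I − K·H)·P̄ = [675/1232 -9/14; -9/14 12/7]

x' = [709/1232, 15/14]
P' = [675/1232 -9/14; -9/14 12/7]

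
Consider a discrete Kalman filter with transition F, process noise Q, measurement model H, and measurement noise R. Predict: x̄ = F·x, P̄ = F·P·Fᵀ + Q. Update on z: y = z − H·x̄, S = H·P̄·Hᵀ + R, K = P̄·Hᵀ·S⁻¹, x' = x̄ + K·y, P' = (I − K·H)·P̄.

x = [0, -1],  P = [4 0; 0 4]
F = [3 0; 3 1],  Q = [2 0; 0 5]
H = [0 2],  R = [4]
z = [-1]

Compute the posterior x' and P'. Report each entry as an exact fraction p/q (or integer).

x̄ = F·x = [0, -1]
P̄ = F·P·Fᵀ + Q = [38 36; 36 45]
y = z − H·x̄ = [1]
S = H·P̄·Hᵀ + R = [184]
K = P̄·Hᵀ·S⁻¹ = [9/23; 45/92]
x' = x̄ + K·y = [9/23, -47/92]
P' = (I − K·H)·P̄ = [226/23 18/23; 18/23 45/46]

x' = [9/23, -47/92]
P' = [226/23 18/23; 18/23 45/46]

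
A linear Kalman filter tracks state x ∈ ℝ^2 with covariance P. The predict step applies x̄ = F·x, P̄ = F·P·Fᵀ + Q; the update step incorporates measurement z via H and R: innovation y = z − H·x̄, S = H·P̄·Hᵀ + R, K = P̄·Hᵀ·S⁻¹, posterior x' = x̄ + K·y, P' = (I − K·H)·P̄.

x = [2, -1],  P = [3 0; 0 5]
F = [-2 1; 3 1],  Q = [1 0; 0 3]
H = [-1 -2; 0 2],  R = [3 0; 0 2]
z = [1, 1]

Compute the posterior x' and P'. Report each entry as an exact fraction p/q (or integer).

x̄ = F·x = [-5, 5]
P̄ = F·P·Fᵀ + Q = [18 -13; -13 35]
y = z − H·x̄ = [6, -9]
S = H·P̄·Hᵀ + R = [109 -114; -114 142]
K = P̄·Hᵀ·S⁻¹ = [-914/1241 -961/1241; -57/1241 566/1241]
x' = x̄ + K·y = [-3040/1241, 769/1241]
P' = (I − K·H)·P̄ = [4664/1241 -961/1241; -961/1241 566/1241]

x' = [-3040/1241, 769/1241]
P' = [4664/1241 -961/1241; -961/1241 566/1241]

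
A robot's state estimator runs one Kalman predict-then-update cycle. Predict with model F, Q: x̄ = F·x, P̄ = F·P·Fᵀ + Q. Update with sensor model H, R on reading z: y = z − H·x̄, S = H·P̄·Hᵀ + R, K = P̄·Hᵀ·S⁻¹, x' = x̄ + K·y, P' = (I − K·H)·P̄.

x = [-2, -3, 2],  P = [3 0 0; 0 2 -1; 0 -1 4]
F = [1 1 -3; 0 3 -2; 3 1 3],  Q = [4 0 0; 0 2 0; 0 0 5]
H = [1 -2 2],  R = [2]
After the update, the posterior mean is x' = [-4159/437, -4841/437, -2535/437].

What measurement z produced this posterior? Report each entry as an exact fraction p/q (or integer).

z = [1]

x̄ = F·x = [-11, -13, -3]
P̄ = F·P·Fᵀ + Q = [51 41 -25; 41 48 -25; -25 -25 64]
S = H·P̄·Hᵀ + R = [437]
K = P̄·Hᵀ·S⁻¹ = [-81/437; -105/437; 153/437]
x' − x̄ = [648/437, 840/437, -1224/437] = K·y
y = (KᵀK)⁻¹·Kᵀ·(x' − x̄) = [-8]
z = y + H·x̄ = [-8] + [9] = [1]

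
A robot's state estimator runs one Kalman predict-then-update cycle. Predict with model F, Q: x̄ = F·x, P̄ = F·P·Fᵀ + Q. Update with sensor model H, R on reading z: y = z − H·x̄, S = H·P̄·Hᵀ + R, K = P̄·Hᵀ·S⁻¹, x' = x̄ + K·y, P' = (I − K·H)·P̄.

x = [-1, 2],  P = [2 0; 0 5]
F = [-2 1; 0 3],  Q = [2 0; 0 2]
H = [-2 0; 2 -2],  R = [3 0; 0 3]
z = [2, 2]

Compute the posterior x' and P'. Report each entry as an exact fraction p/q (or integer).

x̄ = F·x = [4, 6]
P̄ = F·P·Fᵀ + Q = [15 15; 15 47]
y = z − H·x̄ = [10, 6]
S = H·P̄·Hᵀ + R = [63 0; 0 131]
K = P̄·Hᵀ·S⁻¹ = [-10/21 0; -10/21 -64/131]
x' = x̄ + K·y = [-16/21, -4658/2751]
P' = (I − K·H)·P̄ = [5/7 5/7; 5/7 1327/917]

x' = [-16/21, -4658/2751]
P' = [5/7 5/7; 5/7 1327/917]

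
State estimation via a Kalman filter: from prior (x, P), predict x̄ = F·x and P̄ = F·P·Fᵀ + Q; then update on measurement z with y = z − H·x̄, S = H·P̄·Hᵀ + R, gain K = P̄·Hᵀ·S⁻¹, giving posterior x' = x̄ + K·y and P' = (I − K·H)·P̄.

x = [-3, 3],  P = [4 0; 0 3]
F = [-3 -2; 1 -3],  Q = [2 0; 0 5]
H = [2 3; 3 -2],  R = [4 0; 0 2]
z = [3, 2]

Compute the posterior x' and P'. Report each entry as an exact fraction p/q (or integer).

x̄ = F·x = [3, -12]
P̄ = F·P·Fᵀ + Q = [50 6; 6 36]
y = z − H·x̄ = [33, -31]
S = H·P̄·Hᵀ + R = [600 114; 114 524]
K = P̄·Hᵀ·S⁻¹ = [11525/75351 5779/25117; 5753/25117 -3840/25117]
x' = x̄ + K·y = [22977/25117, 7485/25117]
P' = (I − K·H)·P̄ = [15094/75351 1768/25117; 1768/25117 6492/25117]

x' = [22977/25117, 7485/25117]
P' = [15094/75351 1768/25117; 1768/25117 6492/25117]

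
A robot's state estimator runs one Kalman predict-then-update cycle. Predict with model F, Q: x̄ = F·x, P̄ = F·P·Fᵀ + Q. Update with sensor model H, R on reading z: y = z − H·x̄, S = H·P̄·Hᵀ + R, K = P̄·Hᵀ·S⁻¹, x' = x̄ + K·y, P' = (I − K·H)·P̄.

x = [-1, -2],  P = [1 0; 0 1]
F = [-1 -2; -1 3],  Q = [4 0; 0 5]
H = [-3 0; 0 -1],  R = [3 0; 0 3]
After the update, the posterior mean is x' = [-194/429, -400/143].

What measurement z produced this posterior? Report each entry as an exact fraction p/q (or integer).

x̄ = F·x = [5, -5]
P̄ = F·P·Fᵀ + Q = [9 -5; -5 15]
S = H·P̄·Hᵀ + R = [84 -15; -15 18]
K = P̄·Hᵀ·S⁻¹ = [-137/429 5/429; 5/143 -115/143]
x' − x̄ = [-2339/429, 315/143] = K·y
y = (KᵀK)⁻¹·Kᵀ·(x' − x̄) = [17, -2]
z = y + H·x̄ = [17, -2] + [-15, 5] = [2, 3]

z = [2, 3]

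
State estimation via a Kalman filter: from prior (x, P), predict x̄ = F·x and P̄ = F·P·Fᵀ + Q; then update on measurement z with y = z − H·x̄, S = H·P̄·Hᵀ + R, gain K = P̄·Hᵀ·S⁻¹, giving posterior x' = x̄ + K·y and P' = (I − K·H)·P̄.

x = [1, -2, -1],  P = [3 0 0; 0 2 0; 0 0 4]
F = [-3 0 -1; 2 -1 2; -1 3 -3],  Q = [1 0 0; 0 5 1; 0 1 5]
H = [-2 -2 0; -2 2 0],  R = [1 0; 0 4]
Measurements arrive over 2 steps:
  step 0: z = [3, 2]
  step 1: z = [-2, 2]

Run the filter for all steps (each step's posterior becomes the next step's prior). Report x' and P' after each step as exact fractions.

step 0: x̄ = F·x = [-2, 2, -4]
step 0: P̄ = F·P·Fᵀ + Q = [32 -26 21; -26 35 -35; 21 -35 62]
step 0: y = z − H·x̄ = [3, -6]
step 0: S = H·P̄·Hᵀ + R = [61 -12; -12 480]
step 0: K = P̄·Hᵀ·S⁻¹ = [-149/607 -1805/7284; -299/1214 3613/14568; 252/607 -406/1821]
step 0: x' = x̄ + K·y = [-1517/1214, -551/2428, -860/607]
step 0: P' = (I − K·H)·P̄ = [563/1821 -679/3642 217/1821; -679/3642 2255/7284 -595/1821; 217/1821 -595/1821 46262/1821]
step 1: x̄ = F·x = [6271/1214, -12397/2428, 11701/2428]
step 1: P̄ = F·P·Fᵀ + Q = [54452/1821 -198503/3642 294971/3642; -198503/3642 809771/7284 -1152143/7284; 294971/3642 -1152143/7284 1780595/7284]
step 1: y = z − H·x̄ = [-2283/1214, 27367/1214]
step 1: S = H·P̄·Hᵀ + R = [235388/1821 -197321/607; -197321/607 609625/607]
step 1: K = P̄·Hᵀ·S⁻¹ = [-9944096/43973111 -10609899/43973111; -11128022/43973111 21811761/87946222; -838690/43973111 -42429277/87946222]
step 1: x' = x̄ + K·y = [6669394/43973111, 42256324/43973111, -264745961/43973111]
step 1: P' = (I − K·H)·P̄ = [13095923/43973111 -8123875/43973111 21424311/43973111; -8123875/43973111 13687886/43973111 -21004966/43973111; 21424311/43973111 -21004966/43973111 731180570/43973111]

step 0: x' = [-1517/1214, -551/2428, -860/607], P' = [563/1821 -679/3642 217/1821; -679/3642 2255/7284 -595/1821; 217/1821 -595/1821 46262/1821]
step 1: x' = [6669394/43973111, 42256324/43973111, -264745961/43973111], P' = [13095923/43973111 -8123875/43973111 21424311/43973111; -8123875/43973111 13687886/43973111 -21004966/43973111; 21424311/43973111 -21004966/43973111 731180570/43973111]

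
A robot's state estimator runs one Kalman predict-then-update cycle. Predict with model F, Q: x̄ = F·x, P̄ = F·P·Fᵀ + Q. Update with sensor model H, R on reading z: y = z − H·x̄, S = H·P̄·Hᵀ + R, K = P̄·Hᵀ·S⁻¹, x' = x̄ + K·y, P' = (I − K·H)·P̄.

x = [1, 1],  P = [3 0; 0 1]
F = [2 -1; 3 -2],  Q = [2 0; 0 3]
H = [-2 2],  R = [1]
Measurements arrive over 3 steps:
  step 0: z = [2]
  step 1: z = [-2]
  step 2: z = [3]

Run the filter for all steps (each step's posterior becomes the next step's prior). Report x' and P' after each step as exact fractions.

step 0: x̄ = F·x = [1, 1]
step 0: P̄ = F·P·Fᵀ + Q = [15 20; 20 34]
step 0: y = z − H·x̄ = [2]
step 0: S = H·P̄·Hᵀ + R = [37]
step 0: K = P̄·Hᵀ·S⁻¹ = [10/37; 28/37]
step 0: x' = x̄ + K·y = [57/37, 93/37]
step 0: P' = (I − K·H)·P̄ = [455/37 460/37; 460/37 474/37]
step 1: x̄ = F·x = [21/37, -15/37]
step 1: P̄ = F·P·Fᵀ + Q = [528/37 458/37; 458/37 582/37]
step 1: y = z − H·x̄ = [-2/37]
step 1: S = H·P̄·Hᵀ + R = [813/37]
step 1: K = P̄·Hᵀ·S⁻¹ = [-140/813; 248/813]
step 1: x' = x̄ + K·y = [469/813, -343/813]
step 1: P' = (I − K·H)·P̄ = [11072/813 11002/813; 11002/813 11126/813]
step 2: x̄ = F·x = [427/271, 2093/813]
step 2: P̄ = F·P·Fᵀ + Q = [4344/271 3890/271; 3890/271 14567/813]
step 2: y = z − H·x̄ = [815/813]
step 2: S = H·P̄·Hᵀ + R = [17849/813]
step 2: K = P̄·Hᵀ·S⁻¹ = [-2724/17849; 5794/17849]
step 2: x' = x̄ + K·y = [25393/17849, 51759/17849]
step 2: P' = (I − K·H)·P̄ = [276984/17849 275622/17849; 275622/17849 278519/17849]

step 0: x' = [57/37, 93/37], P' = [455/37 460/37; 460/37 474/37]
step 1: x' = [469/813, -343/813], P' = [11072/813 11002/813; 11002/813 11126/813]
step 2: x' = [25393/17849, 51759/17849], P' = [276984/17849 275622/17849; 275622/17849 278519/17849]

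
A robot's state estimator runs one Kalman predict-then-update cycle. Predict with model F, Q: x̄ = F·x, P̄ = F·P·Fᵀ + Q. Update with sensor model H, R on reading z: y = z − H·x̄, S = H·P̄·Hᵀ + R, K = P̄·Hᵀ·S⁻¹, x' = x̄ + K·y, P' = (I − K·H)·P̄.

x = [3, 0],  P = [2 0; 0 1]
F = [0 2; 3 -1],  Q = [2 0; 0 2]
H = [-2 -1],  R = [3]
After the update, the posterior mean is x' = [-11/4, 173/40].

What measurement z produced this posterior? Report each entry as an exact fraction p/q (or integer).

x̄ = F·x = [0, 9]
P̄ = F·P·Fᵀ + Q = [6 -2; -2 21]
S = H·P̄·Hᵀ + R = [40]
K = P̄·Hᵀ·S⁻¹ = [-1/4; -17/40]
x' − x̄ = [-11/4, -187/40] = K·y
y = (KᵀK)⁻¹·Kᵀ·(x' − x̄) = [11]
z = y + H·x̄ = [11] + [-9] = [2]

z = [2]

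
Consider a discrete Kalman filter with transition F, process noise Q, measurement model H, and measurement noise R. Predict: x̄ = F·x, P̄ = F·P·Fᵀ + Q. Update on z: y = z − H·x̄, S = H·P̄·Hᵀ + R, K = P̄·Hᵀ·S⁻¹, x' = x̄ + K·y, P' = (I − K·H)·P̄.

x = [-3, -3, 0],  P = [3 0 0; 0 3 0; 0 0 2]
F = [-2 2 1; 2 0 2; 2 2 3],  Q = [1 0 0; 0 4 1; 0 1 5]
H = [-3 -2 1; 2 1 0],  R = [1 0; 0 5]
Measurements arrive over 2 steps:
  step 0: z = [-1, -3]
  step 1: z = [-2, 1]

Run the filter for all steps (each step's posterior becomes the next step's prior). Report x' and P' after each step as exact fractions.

step 0: x̄ = F·x = [0, -6, -12]
step 0: P̄ = F·P·Fᵀ + Q = [27 -8 6; -8 24 25; 6 25 47]
step 0: y = z − H·x̄ = [-1, 3]
step 0: S = H·P̄·Hᵀ + R = [155 -117; -117 105]
step 0: K = P̄·Hᵀ·S⁻¹ = [-271/862 227/2586; 347/862 1357/2586; 354/431 1639/1293]
step 0: x' = x̄ + K·y = [249/431, -2081/431, -3887/431]
step 0: P' = (I − K·H)·P̄ = [11413/2586 -21691/2586 -4978/1293; -21691/2586 50167/2586 18151/1293; -4978/1293 18151/1293 22430/1293]
step 1: x̄ = F·x = [-8547/431, -7276/431, -15325/431]
step 1: P̄ = F·P·Fᵀ + Q = [108721/431 20404/431 103306/431; 20404/431 77894/1293 46047/431; 103306/431 46047/431 134269/431]
step 1: y = z − H·x̄ = [-25730/431, 24801/431]
step 1: S = H·P̄·Hᵀ + R = [1973615/1293 -1783273/1293; -1783273/1293 1633859/1293]
step 1: K = P̄·Hᵀ·S⁻¹ = [-15422467/34451692 -1787105/34451692; 21928569/34451692 28157827/34451692; 15203785/17225846 24585533/17225846]
step 1: x' = x̄ + K·y = [134662351/34451692, -270418385/34451692, -105414557/17225846]
step 1: P' = (I − K·H)·P̄ = [242026497/34451692 -492988519/34451692 -137660007/17225846; -492988519/34451692 1126766173/34451692 398247679/17225846; -137660007/17225846 398247679/17225846 199359561/8612923]

step 0: x' = [249/431, -2081/431, -3887/431], P' = [11413/2586 -21691/2586 -4978/1293; -21691/2586 50167/2586 18151/1293; -4978/1293 18151/1293 22430/1293]
step 1: x' = [134662351/34451692, -270418385/34451692, -105414557/17225846], P' = [242026497/34451692 -492988519/34451692 -137660007/17225846; -492988519/34451692 1126766173/34451692 398247679/17225846; -137660007/17225846 398247679/17225846 199359561/8612923]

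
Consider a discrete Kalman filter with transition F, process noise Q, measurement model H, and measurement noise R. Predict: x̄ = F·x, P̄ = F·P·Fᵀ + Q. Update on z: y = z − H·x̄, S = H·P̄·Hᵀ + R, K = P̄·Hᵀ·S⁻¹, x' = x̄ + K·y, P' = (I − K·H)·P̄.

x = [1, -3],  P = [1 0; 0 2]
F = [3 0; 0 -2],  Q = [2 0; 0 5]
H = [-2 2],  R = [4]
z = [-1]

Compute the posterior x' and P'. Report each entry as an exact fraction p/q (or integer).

x̄ = F·x = [3, 6]
P̄ = F·P·Fᵀ + Q = [11 0; 0 13]
y = z − H·x̄ = [-7]
S = H·P̄·Hᵀ + R = [100]
K = P̄·Hᵀ·S⁻¹ = [-11/50; 13/50]
x' = x̄ + K·y = [227/50, 209/50]
P' = (I − K·H)·P̄ = [154/25 143/25; 143/25 156/25]

x' = [227/50, 209/50]
P' = [154/25 143/25; 143/25 156/25]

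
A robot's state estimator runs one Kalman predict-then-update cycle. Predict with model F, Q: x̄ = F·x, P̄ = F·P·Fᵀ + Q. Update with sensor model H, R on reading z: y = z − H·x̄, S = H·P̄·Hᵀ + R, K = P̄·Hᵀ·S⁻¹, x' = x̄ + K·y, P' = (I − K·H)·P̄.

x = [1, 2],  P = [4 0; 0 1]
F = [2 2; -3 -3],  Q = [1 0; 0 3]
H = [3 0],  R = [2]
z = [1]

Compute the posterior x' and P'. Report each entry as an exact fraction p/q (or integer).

x' = [75/191, -189/191]
P' = [42/191 -60/191; -60/191 1068/191]

x̄ = F·x = [6, -9]
P̄ = F·P·Fᵀ + Q = [21 -30; -30 48]
y = z − H·x̄ = [-17]
S = H·P̄·Hᵀ + R = [191]
K = P̄·Hᵀ·S⁻¹ = [63/191; -90/191]
x' = x̄ + K·y = [75/191, -189/191]
P' = (I − K·H)·P̄ = [42/191 -60/191; -60/191 1068/191]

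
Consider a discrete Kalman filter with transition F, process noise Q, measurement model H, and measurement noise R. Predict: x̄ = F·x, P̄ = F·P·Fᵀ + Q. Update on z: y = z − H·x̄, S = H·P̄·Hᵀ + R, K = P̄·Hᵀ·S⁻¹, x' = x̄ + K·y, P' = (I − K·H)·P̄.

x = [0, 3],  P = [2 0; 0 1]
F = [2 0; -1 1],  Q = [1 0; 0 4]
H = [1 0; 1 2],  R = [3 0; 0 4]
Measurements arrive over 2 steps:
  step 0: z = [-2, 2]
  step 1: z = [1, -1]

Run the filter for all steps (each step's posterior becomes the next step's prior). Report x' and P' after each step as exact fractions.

step 0: x̄ = F·x = [0, 3]
step 0: P̄ = F·P·Fᵀ + Q = [9 -4; -4 7]
step 0: y = z − H·x̄ = [-2, -4]
step 0: S = H·P̄·Hᵀ + R = [12 1; 1 25]
step 0: K = P̄·Hᵀ·S⁻¹ = [224/299 3/299; -110/299 124/299]
step 0: x' = x̄ + K·y = [-20/13, 27/13]
step 0: P' = (I − K·H)·P̄ = [672/299 -330/299; -330/299 413/299]
step 1: x̄ = F·x = [-40/13, 47/13]
step 1: P̄ = F·P·Fᵀ + Q = [2987/299 -2004/299; -2004/299 2941/299]
step 1: y = z − H·x̄ = [53/13, -67/13]
step 1: S = H·P̄·Hᵀ + R = [3884/299 -1021/299; -1021/299 7931/299]
step 1: K = P̄·Hᵀ·S⁻¹ = [25248/33179 -1021/33179; -39914/99537 43532/99537]
step 1: x' = x̄ + K·y = [6107/33179, -9073/33179]
step 1: P' = (I − K·H)·P̄ = [75744/33179 -39914/33179; -39914/33179 146935/99537]

step 0: x' = [-20/13, 27/13], P' = [672/299 -330/299; -330/299 413/299]
step 1: x' = [6107/33179, -9073/33179], P' = [75744/33179 -39914/33179; -39914/33179 146935/99537]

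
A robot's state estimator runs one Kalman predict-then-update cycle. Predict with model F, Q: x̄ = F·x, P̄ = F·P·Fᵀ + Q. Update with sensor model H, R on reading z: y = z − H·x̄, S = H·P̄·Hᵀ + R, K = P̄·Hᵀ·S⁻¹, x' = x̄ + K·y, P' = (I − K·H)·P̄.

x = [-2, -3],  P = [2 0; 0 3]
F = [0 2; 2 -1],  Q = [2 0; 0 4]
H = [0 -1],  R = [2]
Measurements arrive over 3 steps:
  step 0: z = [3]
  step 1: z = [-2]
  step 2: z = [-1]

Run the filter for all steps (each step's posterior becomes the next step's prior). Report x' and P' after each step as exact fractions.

step 0: x̄ = F·x = [-6, -1]
step 0: P̄ = F·P·Fᵀ + Q = [14 -6; -6 15]
step 0: y = z − H·x̄ = [2]
step 0: S = H·P̄·Hᵀ + R = [17]
step 0: K = P̄·Hᵀ·S⁻¹ = [6/17; -15/17]
step 0: x' = x̄ + K·y = [-90/17, -47/17]
step 0: P' = (I − K·H)·P̄ = [202/17 -12/17; -12/17 30/17]
step 1: x̄ = F·x = [-94/17, -133/17]
step 1: P̄ = F·P·Fᵀ + Q = [154/17 -108/17; -108/17 954/17]
step 1: y = z − H·x̄ = [-167/17]
step 1: S = H·P̄·Hᵀ + R = [988/17]
step 1: K = P̄·Hᵀ·S⁻¹ = [27/247; -477/494]
step 1: x' = x̄ + K·y = [-1631/247, 821/494]
step 1: P' = (I − K·H)·P̄ = [2066/247 -54/247; -54/247 477/247]
step 2: x̄ = F·x = [821/247, -565/38]
step 2: P̄ = F·P·Fᵀ + Q = [2402/247 -90/19; -90/19 765/19]
step 2: y = z − H·x̄ = [-603/38]
step 2: S = H·P̄·Hᵀ + R = [803/19]
step 2: K = P̄·Hᵀ·S⁻¹ = [90/803; -765/803]
step 2: x' = x̄ + K·y = [16132/10439, 200/803]
step 2: P' = (I − K·H)·P̄ = [95974/10439 -180/803; -180/803 1530/803]

step 0: x' = [-90/17, -47/17], P' = [202/17 -12/17; -12/17 30/17]
step 1: x' = [-1631/247, 821/494], P' = [2066/247 -54/247; -54/247 477/247]
step 2: x' = [16132/10439, 200/803], P' = [95974/10439 -180/803; -180/803 1530/803]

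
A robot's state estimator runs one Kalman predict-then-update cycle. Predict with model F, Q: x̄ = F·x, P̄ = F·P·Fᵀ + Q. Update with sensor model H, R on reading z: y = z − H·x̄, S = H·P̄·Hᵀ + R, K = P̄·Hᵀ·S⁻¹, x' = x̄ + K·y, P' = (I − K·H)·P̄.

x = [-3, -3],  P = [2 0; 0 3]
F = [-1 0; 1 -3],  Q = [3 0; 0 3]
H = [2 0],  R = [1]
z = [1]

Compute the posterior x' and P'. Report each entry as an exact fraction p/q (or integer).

x' = [13/21, 146/21]
P' = [5/21 -2/21; -2/21 656/21]

x̄ = F·x = [3, 6]
P̄ = F·P·Fᵀ + Q = [5 -2; -2 32]
y = z − H·x̄ = [-5]
S = H·P̄·Hᵀ + R = [21]
K = P̄·Hᵀ·S⁻¹ = [10/21; -4/21]
x' = x̄ + K·y = [13/21, 146/21]
P' = (I − K·H)·P̄ = [5/21 -2/21; -2/21 656/21]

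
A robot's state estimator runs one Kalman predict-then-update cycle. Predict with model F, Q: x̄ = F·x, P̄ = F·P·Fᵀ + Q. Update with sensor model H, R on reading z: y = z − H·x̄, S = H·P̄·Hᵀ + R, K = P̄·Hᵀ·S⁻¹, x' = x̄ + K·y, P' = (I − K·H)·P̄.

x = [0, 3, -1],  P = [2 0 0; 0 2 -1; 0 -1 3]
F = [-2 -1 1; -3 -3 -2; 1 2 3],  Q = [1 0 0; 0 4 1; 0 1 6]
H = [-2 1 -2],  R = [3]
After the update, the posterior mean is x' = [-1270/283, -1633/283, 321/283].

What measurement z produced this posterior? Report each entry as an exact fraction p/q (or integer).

z = [1]

x̄ = F·x = [-4, -7, 3]
P̄ = F·P·Fᵀ + Q = [16 13 2; 13 40 -22; 2 -22 31]
S = H·P̄·Hᵀ + R = [283]
K = P̄·Hᵀ·S⁻¹ = [-23/283; 58/283; -88/283]
x' − x̄ = [-138/283, 348/283, -528/283] = K·y
y = (KᵀK)⁻¹·Kᵀ·(x' − x̄) = [6]
z = y + H·x̄ = [6] + [-5] = [1]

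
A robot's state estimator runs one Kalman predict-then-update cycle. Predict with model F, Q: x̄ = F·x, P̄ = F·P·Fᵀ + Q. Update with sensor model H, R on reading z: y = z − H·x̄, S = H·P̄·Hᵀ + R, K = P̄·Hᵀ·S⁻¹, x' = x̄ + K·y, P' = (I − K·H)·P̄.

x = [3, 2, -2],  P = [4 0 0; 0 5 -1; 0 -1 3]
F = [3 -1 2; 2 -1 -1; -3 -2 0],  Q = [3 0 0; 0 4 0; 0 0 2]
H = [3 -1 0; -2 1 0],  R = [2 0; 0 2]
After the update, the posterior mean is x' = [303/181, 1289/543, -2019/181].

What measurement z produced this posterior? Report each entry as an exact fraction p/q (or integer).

x̄ = F·x = [3, 6, -13]
P̄ = F·P·Fᵀ + Q = [60 24 -22; 24 26 -16; -22 -16 58]
S = H·P̄·Hᵀ + R = [424 -266; -266 172]
K = P̄·Hᵀ·S⁻¹ = [108/181 66/181; 515/543 727/543; -96/181 -119/181]
x' − x̄ = [-240/181, -1969/543, 334/181] = K·y
y = (KᵀK)⁻¹·Kᵀ·(x' − x̄) = [-1, -2]
z = y + H·x̄ = [-1, -2] + [3, 0] = [2, -2]

z = [2, -2]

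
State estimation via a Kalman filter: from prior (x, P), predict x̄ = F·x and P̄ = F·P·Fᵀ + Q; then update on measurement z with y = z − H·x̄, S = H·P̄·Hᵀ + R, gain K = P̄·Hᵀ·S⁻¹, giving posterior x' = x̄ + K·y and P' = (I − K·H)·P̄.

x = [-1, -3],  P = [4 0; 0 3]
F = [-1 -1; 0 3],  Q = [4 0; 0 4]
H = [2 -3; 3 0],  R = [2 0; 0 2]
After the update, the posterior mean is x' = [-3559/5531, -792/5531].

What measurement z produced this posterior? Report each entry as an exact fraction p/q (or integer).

x̄ = F·x = [4, -9]
P̄ = F·P·Fᵀ + Q = [11 -9; -9 31]
S = H·P̄·Hᵀ + R = [433 147; 147 101]
K = P̄·Hᵀ·S⁻¹ = [49/11062 3543/11062; -3621/11062 2313/11062]
x' − x̄ = [-25683/5531, 48987/5531] = K·y
y = (KᵀK)⁻¹·Kᵀ·(x' − x̄) = [-36, -14]
z = y + H·x̄ = [-36, -14] + [35, 12] = [-1, -2]

z = [-1, -2]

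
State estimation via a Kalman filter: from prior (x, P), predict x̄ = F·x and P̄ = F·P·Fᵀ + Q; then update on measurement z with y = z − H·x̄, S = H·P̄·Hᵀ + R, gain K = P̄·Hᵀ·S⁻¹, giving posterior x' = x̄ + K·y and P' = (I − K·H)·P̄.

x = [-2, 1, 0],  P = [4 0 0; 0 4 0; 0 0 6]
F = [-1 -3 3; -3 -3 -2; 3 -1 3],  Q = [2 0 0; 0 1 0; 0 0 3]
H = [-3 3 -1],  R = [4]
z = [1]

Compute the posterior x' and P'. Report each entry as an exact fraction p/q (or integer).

x̄ = F·x = [-1, 3, -7]
P̄ = F·P·Fᵀ + Q = [96 12 54; 12 97 -60; 54 -60 97]
y = z − H·x̄ = [-18]
S = H·P̄·Hᵀ + R = [2306]
K = P̄·Hᵀ·S⁻¹ = [-153/1153; 315/2306; -439/2306]
x' = x̄ + K·y = [1601/1153, 624/1153, -4120/1153]
P' = (I − K·H)·P̄ = [63870/1153 62031/1153 -4905/1153; 62031/1153 124457/2306 -75/2306; -4905/1153 -75/2306 30961/2306]

x' = [1601/1153, 624/1153, -4120/1153]
P' = [63870/1153 62031/1153 -4905/1153; 62031/1153 124457/2306 -75/2306; -4905/1153 -75/2306 30961/2306]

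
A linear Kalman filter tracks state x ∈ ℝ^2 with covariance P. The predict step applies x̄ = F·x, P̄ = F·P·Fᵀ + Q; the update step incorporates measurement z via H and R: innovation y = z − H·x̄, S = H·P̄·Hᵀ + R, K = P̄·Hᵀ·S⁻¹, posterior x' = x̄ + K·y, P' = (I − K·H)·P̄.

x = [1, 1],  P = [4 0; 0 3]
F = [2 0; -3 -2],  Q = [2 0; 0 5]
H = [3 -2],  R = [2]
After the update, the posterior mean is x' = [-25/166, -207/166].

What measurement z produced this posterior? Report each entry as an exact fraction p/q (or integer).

x̄ = F·x = [2, -5]
P̄ = F·P·Fᵀ + Q = [18 -24; -24 53]
S = H·P̄·Hᵀ + R = [664]
K = P̄·Hᵀ·S⁻¹ = [51/332; -89/332]
x' − x̄ = [-357/166, 623/166] = K·y
y = (KᵀK)⁻¹·Kᵀ·(x' − x̄) = [-14]
z = y + H·x̄ = [-14] + [16] = [2]

z = [2]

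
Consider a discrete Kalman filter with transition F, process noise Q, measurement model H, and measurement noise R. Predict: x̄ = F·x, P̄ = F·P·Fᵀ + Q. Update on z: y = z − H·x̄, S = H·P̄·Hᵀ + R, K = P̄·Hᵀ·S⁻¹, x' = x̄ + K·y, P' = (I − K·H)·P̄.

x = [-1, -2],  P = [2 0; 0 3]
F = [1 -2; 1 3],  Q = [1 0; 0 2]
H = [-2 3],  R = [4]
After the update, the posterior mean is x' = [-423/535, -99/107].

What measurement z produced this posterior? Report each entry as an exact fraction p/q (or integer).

x̄ = F·x = [3, -7]
P̄ = F·P·Fᵀ + Q = [15 -16; -16 31]
S = H·P̄·Hᵀ + R = [535]
K = P̄·Hᵀ·S⁻¹ = [-78/535; 25/107]
x' − x̄ = [-2028/535, 650/107] = K·y
y = (KᵀK)⁻¹·Kᵀ·(x' − x̄) = [26]
z = y + H·x̄ = [26] + [-27] = [-1]

z = [-1]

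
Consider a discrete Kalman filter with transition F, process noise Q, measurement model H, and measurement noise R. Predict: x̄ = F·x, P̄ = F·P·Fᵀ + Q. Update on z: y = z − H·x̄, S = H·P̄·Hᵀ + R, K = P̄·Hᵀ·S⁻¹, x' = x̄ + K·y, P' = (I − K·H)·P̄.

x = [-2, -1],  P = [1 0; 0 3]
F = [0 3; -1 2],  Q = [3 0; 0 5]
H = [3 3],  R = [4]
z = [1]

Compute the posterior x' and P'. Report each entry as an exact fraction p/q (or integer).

x̄ = F·x = [-3, 0]
P̄ = F·P·Fᵀ + Q = [30 18; 18 18]
y = z − H·x̄ = [10]
S = H·P̄·Hᵀ + R = [760]
K = P̄·Hᵀ·S⁻¹ = [18/95; 27/190]
x' = x̄ + K·y = [-21/19, 27/19]
P' = (I − K·H)·P̄ = [258/95 -234/95; -234/95 252/95]

x' = [-21/19, 27/19]
P' = [258/95 -234/95; -234/95 252/95]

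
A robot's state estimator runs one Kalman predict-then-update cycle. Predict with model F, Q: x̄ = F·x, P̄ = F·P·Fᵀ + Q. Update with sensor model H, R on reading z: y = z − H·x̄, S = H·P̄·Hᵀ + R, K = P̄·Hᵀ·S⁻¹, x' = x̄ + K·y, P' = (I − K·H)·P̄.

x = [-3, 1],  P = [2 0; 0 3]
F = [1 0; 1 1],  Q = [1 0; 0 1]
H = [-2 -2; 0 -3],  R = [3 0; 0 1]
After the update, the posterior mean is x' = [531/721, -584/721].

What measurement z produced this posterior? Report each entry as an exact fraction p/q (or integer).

x̄ = F·x = [-3, -2]
P̄ = F·P·Fᵀ + Q = [3 2; 2 6]
S = H·P̄·Hᵀ + R = [55 48; 48 55]
K = P̄·Hᵀ·S⁻¹ = [-262/721 150/721; -16/721 -222/721]
x' − x̄ = [2694/721, 858/721] = K·y
y = (KᵀK)⁻¹·Kᵀ·(x' − x̄) = [-12, -3]
z = y + H·x̄ = [-12, -3] + [10, 6] = [-2, 3]

z = [-2, 3]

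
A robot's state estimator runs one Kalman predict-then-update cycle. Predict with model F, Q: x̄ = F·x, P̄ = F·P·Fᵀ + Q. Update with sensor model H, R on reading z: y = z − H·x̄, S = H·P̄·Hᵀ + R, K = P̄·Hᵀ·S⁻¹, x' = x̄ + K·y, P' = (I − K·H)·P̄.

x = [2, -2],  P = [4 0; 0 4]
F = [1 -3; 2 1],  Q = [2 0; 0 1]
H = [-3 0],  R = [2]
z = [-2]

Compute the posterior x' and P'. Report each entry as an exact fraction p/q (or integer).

x' = [67/95, 256/95]
P' = [21/95 -2/95; -2/95 1959/95]

x̄ = F·x = [8, 2]
P̄ = F·P·Fᵀ + Q = [42 -4; -4 21]
y = z − H·x̄ = [22]
S = H·P̄·Hᵀ + R = [380]
K = P̄·Hᵀ·S⁻¹ = [-63/190; 3/95]
x' = x̄ + K·y = [67/95, 256/95]
P' = (I − K·H)·P̄ = [21/95 -2/95; -2/95 1959/95]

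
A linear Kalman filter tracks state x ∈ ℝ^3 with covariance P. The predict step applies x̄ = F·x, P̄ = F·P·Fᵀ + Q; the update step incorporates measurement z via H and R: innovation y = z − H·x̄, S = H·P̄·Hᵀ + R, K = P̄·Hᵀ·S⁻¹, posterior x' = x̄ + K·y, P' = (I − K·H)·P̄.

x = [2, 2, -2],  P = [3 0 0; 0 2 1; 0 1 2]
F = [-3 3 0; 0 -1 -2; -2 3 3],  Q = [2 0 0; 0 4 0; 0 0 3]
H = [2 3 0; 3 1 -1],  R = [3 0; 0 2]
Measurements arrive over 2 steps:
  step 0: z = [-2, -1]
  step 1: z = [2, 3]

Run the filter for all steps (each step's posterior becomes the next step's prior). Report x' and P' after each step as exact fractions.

step 0: x' = [-16618/8791, 5645/8791, -35224/8791], P' = [85017/8791 -60066/8791 182493/8791; -60066/8791 45009/8791 -127251/8791; 182493/8791 -127251/8791 407436/8791]
step 1: x' = [2896429/388316010, 857359927/1164948030, -409651891/194158005], P' = [523422349/129438670 -1117007483/388316010 544951589/64719335; -1117007483/388316010 2723600551/1164948030 -1126419448/194158005; 544951589/64719335 -1126419448/194158005 1249957793/64719335]

step 0: x̄ = F·x = [0, 2, -4]
step 0: P̄ = F·P·Fᵀ + Q = [47 -12 45; -12 18 -27; 45 -27 69]
step 0: y = z − H·x̄ = [-8, -7]
step 0: S = H·P̄·Hᵀ + R = [209 195; 195 224]
step 0: K = P̄·Hᵀ·S⁻¹ = [-3388/8791 6246/8791; 4965/8791 -3969/8791; -5589/8791 6396/8791]
step 0: x' = x̄ + K·y = [-16618/8791, 5645/8791, -35224/8791]
step 0: P' = (I − K·H)·P̄ = [85017/8791 -60066/8791 182493/8791; -60066/8791 45009/8791 -127251/8791; 182493/8791 -127251/8791 407436/8791]
step 1: x̄ = F·x = [66789/8791, 64803/8791, -55501/8791]
step 1: P̄ = F·P·Fᵀ + Q = [2269004/8791 1543239/8791 -971523/8791; 1543239/8791 1200913/8791 -824544/8791; -971523/8791 -824544/8791 678804/8791]
step 1: y = z − H·x̄ = [-310405/8791, -294298/8791]
step 1: S = H·P̄·Hᵀ + R = [38429474/8791 38609070/8791; 38609070/8791 39055995/8791]
step 1: K = P̄·Hᵀ·S⁻¹ = [-4677519/25887734 81021031/194158005; 32639039/77663202 -142737527/582474015; -2434418/12943867 14135737/194158005]
step 1: x' = x̄ + K·y = [2896429/388316010, 857359927/1164948030, -409651891/194158005]
step 1: P' = (I − K·H)·P̄ = [523422349/129438670 -1117007483/388316010 544951589/64719335; -1117007483/388316010 2723600551/1164948030 -1126419448/194158005; 544951589/64719335 -1126419448/194158005 1249957793/64719335]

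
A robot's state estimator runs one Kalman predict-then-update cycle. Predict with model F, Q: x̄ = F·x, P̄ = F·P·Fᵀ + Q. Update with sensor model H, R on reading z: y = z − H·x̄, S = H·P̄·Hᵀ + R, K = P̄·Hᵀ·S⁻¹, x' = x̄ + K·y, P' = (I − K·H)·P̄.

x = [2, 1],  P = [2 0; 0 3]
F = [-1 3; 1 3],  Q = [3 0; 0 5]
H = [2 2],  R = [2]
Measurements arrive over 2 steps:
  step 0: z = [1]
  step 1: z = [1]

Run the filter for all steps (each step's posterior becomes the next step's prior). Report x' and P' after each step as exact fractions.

step 0: x̄ = F·x = [1, 5]
step 0: P̄ = F·P·Fᵀ + Q = [32 25; 25 34]
step 0: y = z − H·x̄ = [-11]
step 0: S = H·P̄·Hᵀ + R = [466]
step 0: K = P̄·Hᵀ·S⁻¹ = [57/233; 59/233]
step 0: x' = x̄ + K·y = [-394/233, 516/233]
step 0: P' = (I − K·H)·P̄ = [958/233 -901/233; -901/233 960/233]
step 1: x̄ = F·x = [1942/233, 1154/233]
step 1: P̄ = F·P·Fᵀ + Q = [15703/233 7682/233; 7682/233 5357/233]
step 1: y = z − H·x̄ = [-5959/233]
step 1: S = H·P̄·Hᵀ + R = [146162/233]
step 1: K = P̄·Hᵀ·S⁻¹ = [23385/73081; 13039/73081]
step 1: x' = x̄ + K·y = [11039/73081, 28481/73081]
step 1: P' = (I − K·H)·P̄ = [231221/73081 -207836/73081; -207836/73081 220875/73081]

step 0: x' = [-394/233, 516/233], P' = [958/233 -901/233; -901/233 960/233]
step 1: x' = [11039/73081, 28481/73081], P' = [231221/73081 -207836/73081; -207836/73081 220875/73081]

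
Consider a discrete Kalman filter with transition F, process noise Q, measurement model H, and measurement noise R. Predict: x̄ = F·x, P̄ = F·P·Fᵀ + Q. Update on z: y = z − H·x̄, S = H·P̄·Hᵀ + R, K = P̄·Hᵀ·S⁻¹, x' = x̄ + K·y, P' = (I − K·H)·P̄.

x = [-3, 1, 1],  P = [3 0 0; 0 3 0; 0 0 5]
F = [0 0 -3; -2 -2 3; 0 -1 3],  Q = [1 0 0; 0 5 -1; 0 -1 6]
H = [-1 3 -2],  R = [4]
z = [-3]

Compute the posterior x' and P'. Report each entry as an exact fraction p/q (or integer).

x' = [827/422, -887/422, -1157/422]
P' = [11131/422 -3793/422 -11073/422; -3793/422 3339/422 6571/422; -11073/422 6571/422 15219/422]

x̄ = F·x = [-3, 7, 2]
P̄ = F·P·Fᵀ + Q = [46 -45 -45; -45 74 50; -45 50 54]
y = z − H·x̄ = [-23]
S = H·P̄·Hᵀ + R = [422]
K = P̄·Hᵀ·S⁻¹ = [-91/422; 167/422; 87/422]
x' = x̄ + K·y = [827/422, -887/422, -1157/422]
P' = (I − K·H)·P̄ = [11131/422 -3793/422 -11073/422; -3793/422 3339/422 6571/422; -11073/422 6571/422 15219/422]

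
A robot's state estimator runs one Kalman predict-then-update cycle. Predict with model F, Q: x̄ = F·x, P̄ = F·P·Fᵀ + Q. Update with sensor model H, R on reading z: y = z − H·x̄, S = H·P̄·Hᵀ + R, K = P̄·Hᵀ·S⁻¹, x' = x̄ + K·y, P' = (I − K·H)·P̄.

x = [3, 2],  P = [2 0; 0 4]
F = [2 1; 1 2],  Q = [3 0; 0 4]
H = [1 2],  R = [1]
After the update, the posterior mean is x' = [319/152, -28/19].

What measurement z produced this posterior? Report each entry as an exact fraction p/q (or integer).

z = [-1]

x̄ = F·x = [8, 7]
P̄ = F·P·Fᵀ + Q = [15 12; 12 22]
S = H·P̄·Hᵀ + R = [152]
K = P̄·Hᵀ·S⁻¹ = [39/152; 7/19]
x' − x̄ = [-897/152, -161/19] = K·y
y = (KᵀK)⁻¹·Kᵀ·(x' − x̄) = [-23]
z = y + H·x̄ = [-23] + [22] = [-1]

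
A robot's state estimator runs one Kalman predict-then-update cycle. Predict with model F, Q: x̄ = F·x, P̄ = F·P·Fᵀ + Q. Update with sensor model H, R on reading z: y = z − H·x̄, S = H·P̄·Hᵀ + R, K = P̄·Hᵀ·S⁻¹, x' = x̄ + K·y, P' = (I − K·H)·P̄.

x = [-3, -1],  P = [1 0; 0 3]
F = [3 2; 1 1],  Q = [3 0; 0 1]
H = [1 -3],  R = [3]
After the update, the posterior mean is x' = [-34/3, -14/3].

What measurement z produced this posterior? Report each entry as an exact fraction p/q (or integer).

z = [3]

x̄ = F·x = [-11, -4]
P̄ = F·P·Fᵀ + Q = [24 9; 9 5]
S = H·P̄·Hᵀ + R = [18]
K = P̄·Hᵀ·S⁻¹ = [-1/6; -1/3]
x' − x̄ = [-1/3, -2/3] = K·y
y = (KᵀK)⁻¹·Kᵀ·(x' − x̄) = [2]
z = y + H·x̄ = [2] + [1] = [3]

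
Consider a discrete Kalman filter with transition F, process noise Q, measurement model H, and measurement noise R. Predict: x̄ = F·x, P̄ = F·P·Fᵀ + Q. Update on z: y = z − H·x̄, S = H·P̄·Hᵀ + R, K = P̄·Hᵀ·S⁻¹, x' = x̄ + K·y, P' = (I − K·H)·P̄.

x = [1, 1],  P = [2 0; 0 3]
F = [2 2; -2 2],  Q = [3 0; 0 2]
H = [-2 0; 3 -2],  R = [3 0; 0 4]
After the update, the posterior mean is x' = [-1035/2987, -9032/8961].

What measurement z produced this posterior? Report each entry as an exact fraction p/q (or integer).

z = [1, 1]

x̄ = F·x = [4, 0]
P̄ = F·P·Fᵀ + Q = [23 4; 4 22]
S = H·P̄·Hᵀ + R = [95 -122; -122 251]
K = P̄·Hᵀ·S⁻¹ = [-1368/2987 61/2987; -5912/8961 -4016/8961]
x' − x̄ = [-12983/2987, -9032/8961] = K·y
y = (KᵀK)⁻¹·Kᵀ·(x' − x̄) = [9, -11]
z = y + H·x̄ = [9, -11] + [-8, 12] = [1, 1]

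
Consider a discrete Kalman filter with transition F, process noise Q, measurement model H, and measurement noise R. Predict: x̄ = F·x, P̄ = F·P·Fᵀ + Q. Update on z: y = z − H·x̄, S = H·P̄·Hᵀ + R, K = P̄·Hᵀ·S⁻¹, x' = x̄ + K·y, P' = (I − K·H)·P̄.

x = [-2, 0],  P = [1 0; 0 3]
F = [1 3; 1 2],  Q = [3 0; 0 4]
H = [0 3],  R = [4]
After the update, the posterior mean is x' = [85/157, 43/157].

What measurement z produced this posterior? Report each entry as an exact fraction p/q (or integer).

x̄ = F·x = [-2, -2]
P̄ = F·P·Fᵀ + Q = [31 19; 19 17]
S = H·P̄·Hᵀ + R = [157]
K = P̄·Hᵀ·S⁻¹ = [57/157; 51/157]
x' − x̄ = [399/157, 357/157] = K·y
y = (KᵀK)⁻¹·Kᵀ·(x' − x̄) = [7]
z = y + H·x̄ = [7] + [-6] = [1]

z = [1]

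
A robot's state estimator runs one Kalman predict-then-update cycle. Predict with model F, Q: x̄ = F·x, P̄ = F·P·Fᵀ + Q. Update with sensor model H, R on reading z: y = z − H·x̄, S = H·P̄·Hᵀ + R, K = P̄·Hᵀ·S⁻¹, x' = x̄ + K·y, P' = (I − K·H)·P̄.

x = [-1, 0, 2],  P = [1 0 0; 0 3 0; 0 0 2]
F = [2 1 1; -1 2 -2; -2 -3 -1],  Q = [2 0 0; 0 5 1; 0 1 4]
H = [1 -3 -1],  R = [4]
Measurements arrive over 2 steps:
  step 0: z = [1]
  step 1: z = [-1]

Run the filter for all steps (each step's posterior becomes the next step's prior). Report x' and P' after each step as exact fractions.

step 0: x' = [-104/125, -107/125, 76/125], P' = [1037/125 871/125 -1628/125; 871/125 2011/250 -4023/250; -1628/125 -4023/250 8889/250]
step 1: x' = [-14577/7576, -11021/7576, 117133/34092], P' = [168929/7576 140501/7576 -379175/11364; 140501/7576 130513/7576 -119973/3788; -379175/11364 -119973/3788 3130645/51138]

step 0: x̄ = F·x = [0, -3, 0]
step 0: P̄ = F·P·Fᵀ + Q = [11 0 -15; 0 26 -11; -15 -11 37]
step 0: y = z − H·x̄ = [-8]
step 0: S = H·P̄·Hᵀ + R = [250]
step 0: K = P̄·Hᵀ·S⁻¹ = [13/125; -67/250; -19/250]
step 0: x' = x̄ + K·y = [-104/125, -107/125, 76/125]
step 0: P' = (I − K·H)·P̄ = [1037/125 871/125 -1628/125; 871/125 2011/250 -4023/250; -1628/125 -4023/250 8889/250]
step 1: x̄ = F·x = [-239/125, -262/125, 453/125]
step 1: P̄ = F·P·Fᵀ + Q = [2797/125 1801/125 -4019/125; 1801/125 29558/125 -12002/125; -4019/125 -12002/125 10013/125]
step 1: y = z − H·x̄ = [-219/125]
step 1: S = H·P̄·Hᵀ + R = [204552/125]
step 1: K = P̄·Hᵀ·S⁻¹ = [157/22728; -2773/7576; 10987/102276]
step 1: x' = x̄ + K·y = [-14577/7576, -11021/7576, 117133/34092]
step 1: P' = (I − K·H)·P̄ = [168929/7576 140501/7576 -379175/11364; 140501/7576 130513/7576 -119973/3788; -379175/11364 -119973/3788 3130645/51138]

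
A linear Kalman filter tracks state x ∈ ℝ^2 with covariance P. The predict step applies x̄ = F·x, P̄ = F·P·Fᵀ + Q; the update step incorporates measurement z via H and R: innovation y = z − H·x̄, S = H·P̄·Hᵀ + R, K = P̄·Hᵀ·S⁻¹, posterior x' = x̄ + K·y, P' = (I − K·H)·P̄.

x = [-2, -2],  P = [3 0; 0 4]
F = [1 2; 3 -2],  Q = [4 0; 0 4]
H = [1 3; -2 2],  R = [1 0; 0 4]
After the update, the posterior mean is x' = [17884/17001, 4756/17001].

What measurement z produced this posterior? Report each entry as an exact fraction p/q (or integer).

z = [2, -2]

x̄ = F·x = [-6, -2]
P̄ = F·P·Fᵀ + Q = [23 -7; -7 47]
S = H·P̄·Hᵀ + R = [405 264; 264 340]
K = P̄·Hᵀ·S⁻¹ = [4130/17001 -2069/5667; 4262/17001 697/5667]
x' − x̄ = [119890/17001, 38758/17001] = K·y
y = (KᵀK)⁻¹·Kᵀ·(x' − x̄) = [14, -10]
z = y + H·x̄ = [14, -10] + [-12, 8] = [2, -2]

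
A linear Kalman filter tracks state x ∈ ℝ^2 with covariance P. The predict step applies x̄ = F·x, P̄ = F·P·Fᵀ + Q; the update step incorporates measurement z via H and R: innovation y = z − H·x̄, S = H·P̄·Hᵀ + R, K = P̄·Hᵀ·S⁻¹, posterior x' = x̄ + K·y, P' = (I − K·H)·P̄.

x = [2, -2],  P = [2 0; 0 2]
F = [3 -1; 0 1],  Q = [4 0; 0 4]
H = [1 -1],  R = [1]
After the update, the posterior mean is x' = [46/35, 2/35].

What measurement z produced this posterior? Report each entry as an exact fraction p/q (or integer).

z = [1]

x̄ = F·x = [8, -2]
P̄ = F·P·Fᵀ + Q = [24 -2; -2 6]
S = H·P̄·Hᵀ + R = [35]
K = P̄·Hᵀ·S⁻¹ = [26/35; -8/35]
x' − x̄ = [-234/35, 72/35] = K·y
y = (KᵀK)⁻¹·Kᵀ·(x' − x̄) = [-9]
z = y + H·x̄ = [-9] + [10] = [1]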